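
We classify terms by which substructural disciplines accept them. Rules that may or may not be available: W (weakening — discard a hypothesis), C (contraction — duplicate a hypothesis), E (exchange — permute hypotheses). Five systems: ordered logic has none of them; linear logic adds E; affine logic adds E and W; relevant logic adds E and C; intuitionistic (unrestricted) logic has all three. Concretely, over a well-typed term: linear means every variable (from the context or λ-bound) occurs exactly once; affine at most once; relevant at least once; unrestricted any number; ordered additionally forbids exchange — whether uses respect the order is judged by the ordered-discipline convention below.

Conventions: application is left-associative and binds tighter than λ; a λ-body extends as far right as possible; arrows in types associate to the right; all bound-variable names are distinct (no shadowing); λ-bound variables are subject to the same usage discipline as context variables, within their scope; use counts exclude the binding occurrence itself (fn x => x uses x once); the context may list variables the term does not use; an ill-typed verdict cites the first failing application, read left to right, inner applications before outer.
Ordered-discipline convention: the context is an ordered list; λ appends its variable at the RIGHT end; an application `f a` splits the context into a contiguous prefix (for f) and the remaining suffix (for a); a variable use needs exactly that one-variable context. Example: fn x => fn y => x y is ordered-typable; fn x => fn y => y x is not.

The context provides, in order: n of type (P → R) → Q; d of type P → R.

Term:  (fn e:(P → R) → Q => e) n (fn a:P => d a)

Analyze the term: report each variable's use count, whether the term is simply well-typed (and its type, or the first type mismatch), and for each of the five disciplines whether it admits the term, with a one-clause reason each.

use counts: n: 1, d: 1, e (bound): 1, a (bound): 1
order of uses: e, n, d, a
typing: well-typed at Q
ordered ✓ (n, d, e, a: once each, no exchange needed)
linear ✓ (exactly-once usage across n, d, e, a)
affine ✓ (none of n, d, e, a used more than once)
relevant ✓ (at least one use each (n, d, e, a))
unrestricted ✓ (type-checks (Q) and nothing is barred)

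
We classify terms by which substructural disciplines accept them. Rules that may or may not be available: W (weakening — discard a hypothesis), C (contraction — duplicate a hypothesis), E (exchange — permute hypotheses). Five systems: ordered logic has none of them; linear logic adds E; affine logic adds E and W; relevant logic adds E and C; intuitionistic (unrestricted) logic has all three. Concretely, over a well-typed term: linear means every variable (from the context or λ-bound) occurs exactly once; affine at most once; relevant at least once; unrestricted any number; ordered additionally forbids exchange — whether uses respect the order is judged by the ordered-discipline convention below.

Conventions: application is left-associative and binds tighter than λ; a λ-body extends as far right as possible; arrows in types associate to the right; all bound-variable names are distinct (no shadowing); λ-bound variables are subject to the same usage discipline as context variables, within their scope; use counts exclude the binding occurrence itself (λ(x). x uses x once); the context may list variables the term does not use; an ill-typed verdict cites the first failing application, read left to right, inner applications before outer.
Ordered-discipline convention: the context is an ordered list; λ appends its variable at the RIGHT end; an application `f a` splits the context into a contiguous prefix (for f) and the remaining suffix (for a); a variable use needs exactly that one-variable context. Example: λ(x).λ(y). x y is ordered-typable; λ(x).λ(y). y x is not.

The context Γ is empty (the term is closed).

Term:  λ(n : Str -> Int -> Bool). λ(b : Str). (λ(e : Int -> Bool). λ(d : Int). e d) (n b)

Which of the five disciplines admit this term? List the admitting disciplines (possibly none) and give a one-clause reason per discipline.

accepted by: ordered, linear, affine, relevant, unrestricted
variable uses: n [bound]: 1, b [bound]: 1, e [bound]: 1, d [bound]: 1
order of uses: e, d, n, b
typing: well-typed at (Str -> Int -> Bool) -> Str -> Int -> Bool
ordered: ✓ — n, b, e, d once each; derivable with no W/C/E
linear: ✓ — n, b, e, d: one use apiece
affine: ✓ — no duplicate uses among n, b, e, d
relevant: ✓ — every one of n, b, e, d appears
unrestricted: ✓ — simply typable at (Str -> Int -> Bool) -> Str -> Int -> Bool; W, C, E all held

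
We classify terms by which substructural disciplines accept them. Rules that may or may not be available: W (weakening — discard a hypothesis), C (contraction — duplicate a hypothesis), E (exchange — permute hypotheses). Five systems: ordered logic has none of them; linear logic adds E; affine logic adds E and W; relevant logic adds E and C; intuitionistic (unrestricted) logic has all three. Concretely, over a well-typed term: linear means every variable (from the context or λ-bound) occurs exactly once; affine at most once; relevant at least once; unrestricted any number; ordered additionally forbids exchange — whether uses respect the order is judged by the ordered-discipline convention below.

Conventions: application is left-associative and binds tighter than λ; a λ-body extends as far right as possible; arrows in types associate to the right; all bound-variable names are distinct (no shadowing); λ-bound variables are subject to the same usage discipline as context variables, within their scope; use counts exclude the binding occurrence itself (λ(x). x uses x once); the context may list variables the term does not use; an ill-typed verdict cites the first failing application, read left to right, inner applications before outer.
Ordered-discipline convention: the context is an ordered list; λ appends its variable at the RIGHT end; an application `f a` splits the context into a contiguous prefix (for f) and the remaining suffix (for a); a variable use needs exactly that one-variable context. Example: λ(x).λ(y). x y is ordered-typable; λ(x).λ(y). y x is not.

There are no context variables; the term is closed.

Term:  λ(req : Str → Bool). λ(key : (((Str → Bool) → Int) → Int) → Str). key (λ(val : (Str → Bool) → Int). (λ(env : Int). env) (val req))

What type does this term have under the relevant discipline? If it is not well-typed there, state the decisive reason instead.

term : (Str → Bool) → ((((Str → Bool) → Int) → Int) → Str) → Str
variable uses: req (λ-bound)=1; key (λ-bound)=1; val (λ-bound)=1; env (λ-bound)=1
order of uses: key, env, val, req
typing: well-typed at (Str → Bool) → ((((Str → Bool) → Int) → Int) → Str) → Str
all disciplines: ordered ✗; linear ✓; affine ✓; relevant ✓; unrestricted ✓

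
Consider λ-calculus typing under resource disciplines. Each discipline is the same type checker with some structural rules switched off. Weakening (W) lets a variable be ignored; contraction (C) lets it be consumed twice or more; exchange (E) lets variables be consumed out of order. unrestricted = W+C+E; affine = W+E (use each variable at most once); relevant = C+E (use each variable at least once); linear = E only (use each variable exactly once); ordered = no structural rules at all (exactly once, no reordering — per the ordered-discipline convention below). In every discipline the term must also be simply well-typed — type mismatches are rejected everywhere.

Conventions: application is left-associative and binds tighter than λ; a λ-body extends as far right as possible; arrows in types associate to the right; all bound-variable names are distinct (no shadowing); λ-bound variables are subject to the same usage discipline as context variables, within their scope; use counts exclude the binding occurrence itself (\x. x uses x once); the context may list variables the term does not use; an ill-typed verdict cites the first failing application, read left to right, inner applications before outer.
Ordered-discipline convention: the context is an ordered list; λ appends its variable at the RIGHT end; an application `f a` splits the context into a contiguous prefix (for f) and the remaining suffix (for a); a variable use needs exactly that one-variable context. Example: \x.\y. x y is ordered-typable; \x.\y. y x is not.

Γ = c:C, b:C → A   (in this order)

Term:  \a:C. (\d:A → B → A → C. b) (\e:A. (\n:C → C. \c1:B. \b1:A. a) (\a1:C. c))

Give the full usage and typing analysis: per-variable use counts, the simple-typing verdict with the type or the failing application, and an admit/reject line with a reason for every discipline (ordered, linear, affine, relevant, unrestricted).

variable uses: c ×1, b ×1, a (λ-bound) ×1, d (λ-bound) ×0, e (λ-bound) ×0, n (λ-bound) ×0, c1 (λ-bound) ×0, b1 (λ-bound) ×0, a1 (λ-bound) ×0
order of uses: b, a, c
typing: the term checks, with type C → C → A
ordered ✗ (unused: d, e, n, c1, b1, a1 — weakening required)
linear ✗ (unused: d, e, n, c1, b1, a1 — weakening required)
affine ✓ (no duplicate uses among c, b, a, d, e, n, c1, b1, a1)
relevant ✗ (unused: d, e, n, c1, b1, a1 — weakening required)
unrestricted ✓ (well-typed at C → C → A; no restrictions here)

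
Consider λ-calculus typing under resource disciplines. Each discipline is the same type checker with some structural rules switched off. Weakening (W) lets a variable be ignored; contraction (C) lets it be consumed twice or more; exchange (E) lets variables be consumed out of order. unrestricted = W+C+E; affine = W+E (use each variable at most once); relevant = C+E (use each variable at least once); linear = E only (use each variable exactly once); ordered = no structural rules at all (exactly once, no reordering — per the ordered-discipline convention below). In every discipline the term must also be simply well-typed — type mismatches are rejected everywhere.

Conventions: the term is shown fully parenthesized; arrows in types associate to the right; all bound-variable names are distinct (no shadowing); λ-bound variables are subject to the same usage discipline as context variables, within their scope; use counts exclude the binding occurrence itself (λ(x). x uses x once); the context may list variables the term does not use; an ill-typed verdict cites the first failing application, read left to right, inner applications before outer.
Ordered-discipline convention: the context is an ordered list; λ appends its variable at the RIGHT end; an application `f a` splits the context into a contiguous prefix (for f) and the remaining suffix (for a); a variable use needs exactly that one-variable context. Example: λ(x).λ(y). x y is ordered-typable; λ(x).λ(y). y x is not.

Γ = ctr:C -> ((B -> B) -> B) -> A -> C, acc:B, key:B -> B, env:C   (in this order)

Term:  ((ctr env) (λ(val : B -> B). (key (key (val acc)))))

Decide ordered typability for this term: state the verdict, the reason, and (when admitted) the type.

no — repeated use of key ×2
counts: ctr ×1; acc ×1; key ×2; env ×1; val [bound] ×1
use order (left to right): ctr, env, key, key, val, acc
typing: ✓ — A -> C
across the five disciplines: ordered ✗; linear ✗; affine ✗; relevant ✓; unrestricted ✓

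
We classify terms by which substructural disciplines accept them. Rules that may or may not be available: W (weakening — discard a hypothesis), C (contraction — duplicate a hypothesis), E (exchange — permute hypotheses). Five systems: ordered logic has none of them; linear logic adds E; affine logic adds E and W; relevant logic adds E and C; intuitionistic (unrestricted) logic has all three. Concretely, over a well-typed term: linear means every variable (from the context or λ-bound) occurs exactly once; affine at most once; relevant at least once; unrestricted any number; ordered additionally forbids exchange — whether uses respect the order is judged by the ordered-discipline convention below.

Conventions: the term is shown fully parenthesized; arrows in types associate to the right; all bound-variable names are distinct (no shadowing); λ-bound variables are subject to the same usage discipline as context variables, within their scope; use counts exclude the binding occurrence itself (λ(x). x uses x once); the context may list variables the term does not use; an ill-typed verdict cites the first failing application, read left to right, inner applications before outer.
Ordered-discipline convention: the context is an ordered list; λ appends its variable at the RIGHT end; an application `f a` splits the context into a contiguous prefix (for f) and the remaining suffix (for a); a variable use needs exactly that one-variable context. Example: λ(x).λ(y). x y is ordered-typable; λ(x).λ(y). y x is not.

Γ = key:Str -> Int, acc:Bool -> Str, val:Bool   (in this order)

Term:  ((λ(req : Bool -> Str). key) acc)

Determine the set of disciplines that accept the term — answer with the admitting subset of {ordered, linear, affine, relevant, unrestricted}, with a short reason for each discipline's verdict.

admitted in: affine, unrestricted
use counts: key: 1, acc: 1, val: 0, req (bound): 0
order of uses: key, acc
typing: well-typed — term : Str -> Int
ordered: ✗, val, req never used (weakening)
linear: ✗, val, req never used (weakening)
affine: ✓, none of key, acc, val, req used more than once
relevant: ✗, val, req never used (weakening)
unrestricted: ✓, type-checks (Str -> Int) and nothing is barred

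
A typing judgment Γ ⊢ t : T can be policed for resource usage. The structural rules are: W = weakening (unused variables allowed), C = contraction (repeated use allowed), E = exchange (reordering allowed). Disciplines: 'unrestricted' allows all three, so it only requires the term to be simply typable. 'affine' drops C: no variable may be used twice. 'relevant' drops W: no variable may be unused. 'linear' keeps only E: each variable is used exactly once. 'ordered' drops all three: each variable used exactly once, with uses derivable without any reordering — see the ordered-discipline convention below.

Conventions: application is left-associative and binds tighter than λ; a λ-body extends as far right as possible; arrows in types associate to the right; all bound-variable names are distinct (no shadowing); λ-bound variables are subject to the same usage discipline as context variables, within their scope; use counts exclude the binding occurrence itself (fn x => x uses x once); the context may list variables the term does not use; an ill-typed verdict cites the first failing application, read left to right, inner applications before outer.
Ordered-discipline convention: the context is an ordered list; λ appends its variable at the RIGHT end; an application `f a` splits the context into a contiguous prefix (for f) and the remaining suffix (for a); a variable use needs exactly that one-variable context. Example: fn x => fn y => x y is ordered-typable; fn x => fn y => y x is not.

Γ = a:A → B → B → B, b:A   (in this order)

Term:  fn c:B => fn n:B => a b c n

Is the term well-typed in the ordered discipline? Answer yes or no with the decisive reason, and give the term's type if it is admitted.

yes — a, b, c, n: once each, no exchange needed; term : B → B → B
use counts: a ×1, b ×1, c (bound) ×1, n (bound) ×1
uses in reading order: a, b, c, n
typing: well-typed — term : B → B → B
summary: ordered ✓; linear ✓; affine ✓; relevant ✓; unrestricted ✓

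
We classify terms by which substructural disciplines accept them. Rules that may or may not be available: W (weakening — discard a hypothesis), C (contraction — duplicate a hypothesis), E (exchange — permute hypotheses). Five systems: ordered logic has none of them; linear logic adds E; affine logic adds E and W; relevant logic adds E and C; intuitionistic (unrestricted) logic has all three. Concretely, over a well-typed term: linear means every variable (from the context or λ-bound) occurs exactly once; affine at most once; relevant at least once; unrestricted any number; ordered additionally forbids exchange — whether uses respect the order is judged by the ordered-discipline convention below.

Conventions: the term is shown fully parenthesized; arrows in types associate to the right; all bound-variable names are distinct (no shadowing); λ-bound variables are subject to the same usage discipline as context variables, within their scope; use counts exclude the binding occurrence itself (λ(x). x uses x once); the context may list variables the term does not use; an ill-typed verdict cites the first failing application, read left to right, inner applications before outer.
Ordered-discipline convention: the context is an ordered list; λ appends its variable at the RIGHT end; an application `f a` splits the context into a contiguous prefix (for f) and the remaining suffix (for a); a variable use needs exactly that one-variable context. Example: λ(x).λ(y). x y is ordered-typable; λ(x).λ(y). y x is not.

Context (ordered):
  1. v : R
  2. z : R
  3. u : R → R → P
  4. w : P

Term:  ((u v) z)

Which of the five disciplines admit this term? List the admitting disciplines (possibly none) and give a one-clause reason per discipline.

admitted by: affine, unrestricted
variable uses: v=1; z=1; u=1; w=0
uses in reading order: u, v, z
typing: the term checks, with type P
ordered: ✗ — unused: w — weakening required
linear: ✗ — unused: w — weakening required
affine: ✓ — at most one use each (v, z, u, w)
relevant: ✗ — unused: w — weakening required
unrestricted: ✓ — well-typed at P; no restrictions here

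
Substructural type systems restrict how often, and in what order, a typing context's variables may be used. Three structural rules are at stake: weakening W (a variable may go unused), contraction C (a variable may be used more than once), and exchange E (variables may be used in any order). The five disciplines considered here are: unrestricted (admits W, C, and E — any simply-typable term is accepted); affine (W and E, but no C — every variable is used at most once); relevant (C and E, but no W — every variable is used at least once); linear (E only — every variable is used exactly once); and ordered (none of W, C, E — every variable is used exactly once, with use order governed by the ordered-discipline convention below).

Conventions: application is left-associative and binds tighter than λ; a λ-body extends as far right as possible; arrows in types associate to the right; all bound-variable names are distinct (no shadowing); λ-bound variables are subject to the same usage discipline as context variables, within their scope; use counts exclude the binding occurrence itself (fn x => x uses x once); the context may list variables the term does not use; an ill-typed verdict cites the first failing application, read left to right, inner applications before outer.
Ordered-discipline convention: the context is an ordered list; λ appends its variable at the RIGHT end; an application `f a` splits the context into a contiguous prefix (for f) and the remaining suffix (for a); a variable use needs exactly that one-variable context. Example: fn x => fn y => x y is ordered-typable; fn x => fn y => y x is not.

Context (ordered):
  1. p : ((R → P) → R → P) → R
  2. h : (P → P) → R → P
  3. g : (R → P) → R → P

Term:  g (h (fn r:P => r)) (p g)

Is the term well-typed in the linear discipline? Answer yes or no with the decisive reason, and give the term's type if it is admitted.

no — needs contraction — g ×2
use counts: p=1, h=1, g=2, r [bound]=1
uses in reading order: g, h, r, p, g
typing: ✓ — P
per-discipline verdicts: ordered ✗ · linear ✗ · affine ✗ · relevant ✓ · unrestricted ✓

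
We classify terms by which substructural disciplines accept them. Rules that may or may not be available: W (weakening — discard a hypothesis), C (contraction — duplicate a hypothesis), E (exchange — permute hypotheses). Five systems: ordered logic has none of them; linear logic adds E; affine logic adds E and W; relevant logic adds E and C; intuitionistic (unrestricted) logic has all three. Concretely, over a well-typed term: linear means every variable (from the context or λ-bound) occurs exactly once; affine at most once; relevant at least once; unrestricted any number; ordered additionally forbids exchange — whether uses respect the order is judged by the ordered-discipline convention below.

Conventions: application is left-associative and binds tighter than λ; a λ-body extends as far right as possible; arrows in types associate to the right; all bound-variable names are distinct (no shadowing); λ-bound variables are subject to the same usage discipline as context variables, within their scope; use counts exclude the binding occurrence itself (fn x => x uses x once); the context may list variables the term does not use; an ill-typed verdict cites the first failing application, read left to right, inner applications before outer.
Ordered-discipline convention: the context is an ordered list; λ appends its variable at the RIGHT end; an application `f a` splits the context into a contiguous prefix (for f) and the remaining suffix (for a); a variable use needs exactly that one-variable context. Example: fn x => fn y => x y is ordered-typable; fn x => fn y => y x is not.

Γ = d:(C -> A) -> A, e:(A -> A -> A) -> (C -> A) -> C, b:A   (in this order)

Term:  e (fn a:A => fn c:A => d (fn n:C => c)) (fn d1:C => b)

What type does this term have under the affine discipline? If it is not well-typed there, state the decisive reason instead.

term : C
variable uses: d: 1; e: 1; b: 1; a (λ-bound): 0; c (λ-bound): 1; n (λ-bound): 0; d1 (λ-bound): 0
uses in reading order: e, d, c, b
typing: the term checks, with type C
summary: ordered ✗, linear ✗, affine ✓, relevant ✗, unrestricted ✓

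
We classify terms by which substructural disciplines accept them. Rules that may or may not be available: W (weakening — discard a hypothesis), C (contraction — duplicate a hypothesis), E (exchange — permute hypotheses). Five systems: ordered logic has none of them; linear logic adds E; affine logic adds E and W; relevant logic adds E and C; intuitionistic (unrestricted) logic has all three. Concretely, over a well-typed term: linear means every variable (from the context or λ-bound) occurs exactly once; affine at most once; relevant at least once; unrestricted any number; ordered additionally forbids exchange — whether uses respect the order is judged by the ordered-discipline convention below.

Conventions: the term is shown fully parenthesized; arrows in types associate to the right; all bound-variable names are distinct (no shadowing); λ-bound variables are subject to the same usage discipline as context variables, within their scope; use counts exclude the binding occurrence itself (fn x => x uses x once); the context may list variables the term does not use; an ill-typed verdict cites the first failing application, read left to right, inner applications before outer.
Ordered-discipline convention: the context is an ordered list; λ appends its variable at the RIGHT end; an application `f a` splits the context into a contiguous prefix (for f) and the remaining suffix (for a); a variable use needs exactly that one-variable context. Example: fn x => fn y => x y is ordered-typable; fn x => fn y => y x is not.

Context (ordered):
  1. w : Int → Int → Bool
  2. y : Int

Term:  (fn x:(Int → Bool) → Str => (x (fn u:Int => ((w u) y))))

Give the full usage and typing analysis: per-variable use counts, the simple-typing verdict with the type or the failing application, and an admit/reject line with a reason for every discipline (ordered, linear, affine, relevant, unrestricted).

counts: w ×1, y ×1, x (λ-bound) ×1, u (λ-bound) ×1
order of uses: x, w, u, y
typing: well-typed — term : ((Int → Bool) → Str) → Str
ordered: ✗ — no contiguous prefix/suffix split fits x, w, u, y
linear: ✓ — each of w, y, x, u used exactly once
affine: ✓ — no duplicate uses among w, y, x, u
relevant: ✓ — every one of w, y, x, u appears
unrestricted: ✓ — well-typed at ((Int → Bool) → Str) → Str; no restrictions here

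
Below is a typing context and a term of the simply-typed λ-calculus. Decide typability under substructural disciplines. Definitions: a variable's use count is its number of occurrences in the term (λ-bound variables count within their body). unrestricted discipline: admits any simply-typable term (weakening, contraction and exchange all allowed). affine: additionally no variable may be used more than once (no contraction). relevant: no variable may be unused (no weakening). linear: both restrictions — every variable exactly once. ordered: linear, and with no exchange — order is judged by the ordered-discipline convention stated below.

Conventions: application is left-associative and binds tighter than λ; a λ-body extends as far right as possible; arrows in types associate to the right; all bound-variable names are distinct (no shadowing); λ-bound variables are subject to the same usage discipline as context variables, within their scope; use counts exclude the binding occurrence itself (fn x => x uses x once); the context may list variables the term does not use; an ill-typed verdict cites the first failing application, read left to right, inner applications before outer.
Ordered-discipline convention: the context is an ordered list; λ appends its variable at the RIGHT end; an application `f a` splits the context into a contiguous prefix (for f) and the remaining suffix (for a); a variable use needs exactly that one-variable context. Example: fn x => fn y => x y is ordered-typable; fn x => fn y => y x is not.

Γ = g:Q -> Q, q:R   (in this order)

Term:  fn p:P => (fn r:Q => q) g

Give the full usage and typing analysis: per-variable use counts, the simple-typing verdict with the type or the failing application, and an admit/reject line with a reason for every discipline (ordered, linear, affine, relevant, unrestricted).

counts: g ×1; q ×1; p (bound) ×0; r (bound) ×0
uses in reading order: q, g
typing: ill-typed: an argument Q -> Q mismatches the expected Q
ordered: ✗ — not simply typable
linear: ✗ — fails simple typing
affine: ✗ — a type mismatch blocks all five
relevant: ✗ — the type mismatch rejects it
unrestricted: ✗ — not simply typable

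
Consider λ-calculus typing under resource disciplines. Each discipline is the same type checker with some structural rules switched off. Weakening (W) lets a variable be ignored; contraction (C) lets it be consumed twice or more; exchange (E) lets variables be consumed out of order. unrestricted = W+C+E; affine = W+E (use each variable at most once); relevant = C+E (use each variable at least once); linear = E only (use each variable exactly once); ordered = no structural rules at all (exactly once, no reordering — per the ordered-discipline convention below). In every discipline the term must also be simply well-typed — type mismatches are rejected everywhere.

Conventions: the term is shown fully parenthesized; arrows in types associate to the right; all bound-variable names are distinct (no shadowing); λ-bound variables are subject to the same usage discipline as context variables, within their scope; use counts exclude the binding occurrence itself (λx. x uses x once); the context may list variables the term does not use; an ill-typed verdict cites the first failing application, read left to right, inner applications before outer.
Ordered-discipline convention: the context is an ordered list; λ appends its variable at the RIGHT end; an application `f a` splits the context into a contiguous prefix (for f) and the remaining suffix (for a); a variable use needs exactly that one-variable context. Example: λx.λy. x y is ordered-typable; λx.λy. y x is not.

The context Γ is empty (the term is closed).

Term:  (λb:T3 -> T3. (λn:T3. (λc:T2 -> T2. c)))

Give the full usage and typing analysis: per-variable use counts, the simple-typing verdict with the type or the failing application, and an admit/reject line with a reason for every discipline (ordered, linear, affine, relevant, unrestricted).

counts: b (bound) ×0, n (bound) ×0, c (bound) ×1
order of uses: c
typing: well-typed at (T3 -> T3) -> T3 -> (T2 -> T2) -> T2 -> T2
ordered: ✗ — b, n never used (weakening)
linear: ✗ — b, n never used (weakening)
affine: ✓ — no duplicate uses among b, n, c
relevant: ✗ — b, n never used (weakening)
unrestricted: ✓ — type-checks ((T3 -> T3) -> T3 -> (T2 -> T2) -> T2 -> T2) and nothing is barred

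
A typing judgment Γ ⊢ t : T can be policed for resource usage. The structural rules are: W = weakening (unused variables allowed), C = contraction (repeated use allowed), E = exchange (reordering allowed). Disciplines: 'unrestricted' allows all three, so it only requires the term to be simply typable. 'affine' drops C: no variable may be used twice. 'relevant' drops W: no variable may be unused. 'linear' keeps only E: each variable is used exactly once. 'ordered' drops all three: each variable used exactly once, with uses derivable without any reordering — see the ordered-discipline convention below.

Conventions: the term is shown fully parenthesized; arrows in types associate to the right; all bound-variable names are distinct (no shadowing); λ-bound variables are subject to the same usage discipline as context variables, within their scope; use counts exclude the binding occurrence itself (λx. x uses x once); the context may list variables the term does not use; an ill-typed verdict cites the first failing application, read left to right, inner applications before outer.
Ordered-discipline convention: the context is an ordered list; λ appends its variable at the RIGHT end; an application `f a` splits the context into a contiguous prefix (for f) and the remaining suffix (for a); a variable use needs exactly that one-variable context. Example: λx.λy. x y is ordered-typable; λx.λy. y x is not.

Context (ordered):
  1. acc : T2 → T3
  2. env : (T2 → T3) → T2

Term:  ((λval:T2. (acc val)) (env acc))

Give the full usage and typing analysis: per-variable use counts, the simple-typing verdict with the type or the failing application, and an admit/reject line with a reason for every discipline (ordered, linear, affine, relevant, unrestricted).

variable uses: acc=2; env=1; val [bound]=1
left-to-right use order: acc, val, env, acc
typing: well-typed — term : T3
ordered ✗ (acc ×2 used more than once (contraction))
linear ✗ (acc ×2 used more than once (contraction))
affine ✗ (acc ×2 used more than once (contraction))
relevant ✓ (none of acc, env, val goes unused)
unrestricted ✓ (well-typed at T3; no restrictions here)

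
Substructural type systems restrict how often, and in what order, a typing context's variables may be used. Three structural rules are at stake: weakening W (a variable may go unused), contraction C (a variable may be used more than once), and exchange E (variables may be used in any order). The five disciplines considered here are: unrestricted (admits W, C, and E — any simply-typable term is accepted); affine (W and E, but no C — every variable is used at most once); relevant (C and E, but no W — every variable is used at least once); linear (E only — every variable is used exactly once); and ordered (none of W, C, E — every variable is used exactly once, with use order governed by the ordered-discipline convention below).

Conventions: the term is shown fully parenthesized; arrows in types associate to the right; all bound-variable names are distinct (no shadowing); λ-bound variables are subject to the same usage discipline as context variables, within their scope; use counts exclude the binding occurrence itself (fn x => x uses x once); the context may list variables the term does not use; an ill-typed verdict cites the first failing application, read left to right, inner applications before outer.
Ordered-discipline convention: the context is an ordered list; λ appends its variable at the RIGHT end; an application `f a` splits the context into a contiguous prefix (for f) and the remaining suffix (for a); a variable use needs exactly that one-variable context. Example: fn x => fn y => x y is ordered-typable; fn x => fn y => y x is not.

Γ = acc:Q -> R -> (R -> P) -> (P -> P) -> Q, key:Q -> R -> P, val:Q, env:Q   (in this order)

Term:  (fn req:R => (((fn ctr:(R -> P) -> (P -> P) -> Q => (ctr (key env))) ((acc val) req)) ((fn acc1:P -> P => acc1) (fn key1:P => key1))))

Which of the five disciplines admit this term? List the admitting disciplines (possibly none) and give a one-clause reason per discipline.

admitting disciplines: linear, affine, relevant, unrestricted
use counts: acc: 1×; key: 1×; val: 1×; env: 1×; req (λ-bound): 1×; ctr (λ-bound): 1×; acc1 (λ-bound): 1×; key1 (λ-bound): 1×
uses in reading order: ctr, key, env, acc, val, req, acc1, key1
typing: the term checks, with type R -> Q
ordered: ✗ — use order ctr, key, env, acc, val, req, acc1, key1 needs exchange
linear: ✓ — each of acc, key, val, env, req, ctr, acc1, key1 used exactly once
affine: ✓ — at most one use each (acc, key, val, env, req, ctr, acc1, key1)
relevant: ✓ — acc, key, val, env, req, ctr, acc1, key1: all used, weakening unneeded
unrestricted: ✓ — type-checks (R -> Q) and nothing is barred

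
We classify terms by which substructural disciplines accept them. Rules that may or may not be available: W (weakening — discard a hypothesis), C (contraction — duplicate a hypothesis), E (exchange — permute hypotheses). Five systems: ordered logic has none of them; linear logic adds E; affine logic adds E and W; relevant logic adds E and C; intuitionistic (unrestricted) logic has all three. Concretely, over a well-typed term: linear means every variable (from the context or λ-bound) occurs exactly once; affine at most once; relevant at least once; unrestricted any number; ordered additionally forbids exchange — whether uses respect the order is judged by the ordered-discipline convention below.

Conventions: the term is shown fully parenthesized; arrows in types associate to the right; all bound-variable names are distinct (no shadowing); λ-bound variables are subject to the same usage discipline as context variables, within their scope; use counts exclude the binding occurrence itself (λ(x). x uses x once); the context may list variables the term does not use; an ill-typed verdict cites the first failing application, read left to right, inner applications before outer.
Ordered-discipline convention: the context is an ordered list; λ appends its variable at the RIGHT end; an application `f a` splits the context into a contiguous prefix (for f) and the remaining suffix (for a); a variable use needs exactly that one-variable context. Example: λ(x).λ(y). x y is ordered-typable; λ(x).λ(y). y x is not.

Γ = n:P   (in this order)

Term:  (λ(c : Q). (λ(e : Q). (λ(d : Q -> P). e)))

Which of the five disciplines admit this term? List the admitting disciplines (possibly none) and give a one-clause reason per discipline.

accepted by: affine, unrestricted
counts: n: 0×, c (λ-bound): 0×, e (λ-bound): 1×, d (λ-bound): 0×
use order (left to right): e
typing: ✓ — Q -> Q -> (Q -> P) -> Q
ordered: ✗, needs weakening: n, c, d unused
linear: ✗, needs weakening: n, c, d unused
affine: ✓, n, c, e, d: no repeats, contraction unneeded
relevant: ✗, needs weakening: n, c, d unused
unrestricted: ✓, simply typable at Q -> Q -> (Q -> P) -> Q; W, C, E all held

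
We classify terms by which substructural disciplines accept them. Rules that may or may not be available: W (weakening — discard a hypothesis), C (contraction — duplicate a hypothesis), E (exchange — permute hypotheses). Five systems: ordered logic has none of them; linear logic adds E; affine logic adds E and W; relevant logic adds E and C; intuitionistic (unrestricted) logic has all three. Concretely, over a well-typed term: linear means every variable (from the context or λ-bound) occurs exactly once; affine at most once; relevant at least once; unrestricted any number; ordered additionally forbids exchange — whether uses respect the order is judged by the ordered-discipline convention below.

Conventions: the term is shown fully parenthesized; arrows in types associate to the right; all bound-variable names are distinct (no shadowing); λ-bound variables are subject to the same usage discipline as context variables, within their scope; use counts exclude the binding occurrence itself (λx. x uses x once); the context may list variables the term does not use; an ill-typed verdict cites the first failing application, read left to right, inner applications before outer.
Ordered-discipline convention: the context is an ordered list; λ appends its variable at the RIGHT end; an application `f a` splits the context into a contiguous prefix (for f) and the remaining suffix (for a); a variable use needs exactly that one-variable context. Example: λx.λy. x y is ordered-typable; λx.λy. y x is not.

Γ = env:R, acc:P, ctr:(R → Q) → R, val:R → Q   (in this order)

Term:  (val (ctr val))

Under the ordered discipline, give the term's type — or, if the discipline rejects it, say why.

not well-typed under ordered — uses contraction: val ×2; unused: env, acc — weakening required
variable uses: env ×0, acc ×0, ctr ×1, val ×2
uses in reading order: val, ctr, val
typing: well-typed at Q
all disciplines: ordered ✗ | linear ✗ | affine ✗ | relevant ✗ | unrestricted ✓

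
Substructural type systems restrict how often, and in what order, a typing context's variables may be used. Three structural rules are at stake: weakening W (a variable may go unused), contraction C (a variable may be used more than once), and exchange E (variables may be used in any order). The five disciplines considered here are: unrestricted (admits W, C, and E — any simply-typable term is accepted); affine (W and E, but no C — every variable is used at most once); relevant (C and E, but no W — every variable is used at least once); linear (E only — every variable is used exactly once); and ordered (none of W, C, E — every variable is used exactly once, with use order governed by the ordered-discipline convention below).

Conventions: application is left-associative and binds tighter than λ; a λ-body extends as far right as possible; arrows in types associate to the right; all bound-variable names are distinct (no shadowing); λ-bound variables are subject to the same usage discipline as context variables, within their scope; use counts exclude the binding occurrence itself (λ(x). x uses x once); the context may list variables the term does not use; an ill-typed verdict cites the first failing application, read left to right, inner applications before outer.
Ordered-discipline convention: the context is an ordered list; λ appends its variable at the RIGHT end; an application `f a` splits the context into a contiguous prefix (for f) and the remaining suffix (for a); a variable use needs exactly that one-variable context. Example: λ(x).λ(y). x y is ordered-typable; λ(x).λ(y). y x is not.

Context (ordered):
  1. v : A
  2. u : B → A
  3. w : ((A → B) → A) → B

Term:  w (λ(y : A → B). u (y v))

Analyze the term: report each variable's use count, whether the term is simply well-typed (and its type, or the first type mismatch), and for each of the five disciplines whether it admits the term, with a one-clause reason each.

use counts: v=1, u=1, w=1, y (bound)=1
use order (left to right): w, u, y, v
typing: well-typed at B
ordered: ✗, no contiguous prefix/suffix split fits w, u, y, v
linear: ✓, each of v, u, w, y used exactly once
affine: ✓, at most one use each (v, u, w, y)
relevant: ✓, at least one use each (v, u, w, y)
unrestricted: ✓, simply typable at B; W, C, E all held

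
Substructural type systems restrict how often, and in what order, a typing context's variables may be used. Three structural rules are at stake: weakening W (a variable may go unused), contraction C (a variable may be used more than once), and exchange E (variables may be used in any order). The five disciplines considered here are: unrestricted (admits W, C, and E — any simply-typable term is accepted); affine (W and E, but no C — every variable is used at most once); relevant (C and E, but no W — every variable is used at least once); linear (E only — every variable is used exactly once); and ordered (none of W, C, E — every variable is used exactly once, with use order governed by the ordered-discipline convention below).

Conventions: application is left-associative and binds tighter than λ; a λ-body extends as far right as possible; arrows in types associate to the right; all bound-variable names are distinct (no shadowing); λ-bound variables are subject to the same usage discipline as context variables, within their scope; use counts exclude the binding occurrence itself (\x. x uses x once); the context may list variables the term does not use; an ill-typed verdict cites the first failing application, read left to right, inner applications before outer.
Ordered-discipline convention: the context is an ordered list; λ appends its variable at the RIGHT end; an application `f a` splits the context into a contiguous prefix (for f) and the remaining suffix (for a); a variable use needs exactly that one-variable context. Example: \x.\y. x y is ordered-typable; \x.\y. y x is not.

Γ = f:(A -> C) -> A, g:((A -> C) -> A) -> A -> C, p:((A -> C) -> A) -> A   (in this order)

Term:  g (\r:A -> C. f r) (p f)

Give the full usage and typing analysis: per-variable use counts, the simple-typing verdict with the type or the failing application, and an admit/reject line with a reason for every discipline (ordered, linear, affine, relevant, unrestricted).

use counts: f: 2×; g: 1×; p: 1×; r [bound]: 1×
order of uses: g, f, r, p, f
typing: the term checks, with type C
ordered: ✗ — needs contraction — f ×2
linear: ✗ — needs contraction — f ×2
affine: ✗ — needs contraction — f ×2
relevant: ✓ — at least one use each (f, g, p, r)
unrestricted: ✓ — well-typed at C; no restrictions here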